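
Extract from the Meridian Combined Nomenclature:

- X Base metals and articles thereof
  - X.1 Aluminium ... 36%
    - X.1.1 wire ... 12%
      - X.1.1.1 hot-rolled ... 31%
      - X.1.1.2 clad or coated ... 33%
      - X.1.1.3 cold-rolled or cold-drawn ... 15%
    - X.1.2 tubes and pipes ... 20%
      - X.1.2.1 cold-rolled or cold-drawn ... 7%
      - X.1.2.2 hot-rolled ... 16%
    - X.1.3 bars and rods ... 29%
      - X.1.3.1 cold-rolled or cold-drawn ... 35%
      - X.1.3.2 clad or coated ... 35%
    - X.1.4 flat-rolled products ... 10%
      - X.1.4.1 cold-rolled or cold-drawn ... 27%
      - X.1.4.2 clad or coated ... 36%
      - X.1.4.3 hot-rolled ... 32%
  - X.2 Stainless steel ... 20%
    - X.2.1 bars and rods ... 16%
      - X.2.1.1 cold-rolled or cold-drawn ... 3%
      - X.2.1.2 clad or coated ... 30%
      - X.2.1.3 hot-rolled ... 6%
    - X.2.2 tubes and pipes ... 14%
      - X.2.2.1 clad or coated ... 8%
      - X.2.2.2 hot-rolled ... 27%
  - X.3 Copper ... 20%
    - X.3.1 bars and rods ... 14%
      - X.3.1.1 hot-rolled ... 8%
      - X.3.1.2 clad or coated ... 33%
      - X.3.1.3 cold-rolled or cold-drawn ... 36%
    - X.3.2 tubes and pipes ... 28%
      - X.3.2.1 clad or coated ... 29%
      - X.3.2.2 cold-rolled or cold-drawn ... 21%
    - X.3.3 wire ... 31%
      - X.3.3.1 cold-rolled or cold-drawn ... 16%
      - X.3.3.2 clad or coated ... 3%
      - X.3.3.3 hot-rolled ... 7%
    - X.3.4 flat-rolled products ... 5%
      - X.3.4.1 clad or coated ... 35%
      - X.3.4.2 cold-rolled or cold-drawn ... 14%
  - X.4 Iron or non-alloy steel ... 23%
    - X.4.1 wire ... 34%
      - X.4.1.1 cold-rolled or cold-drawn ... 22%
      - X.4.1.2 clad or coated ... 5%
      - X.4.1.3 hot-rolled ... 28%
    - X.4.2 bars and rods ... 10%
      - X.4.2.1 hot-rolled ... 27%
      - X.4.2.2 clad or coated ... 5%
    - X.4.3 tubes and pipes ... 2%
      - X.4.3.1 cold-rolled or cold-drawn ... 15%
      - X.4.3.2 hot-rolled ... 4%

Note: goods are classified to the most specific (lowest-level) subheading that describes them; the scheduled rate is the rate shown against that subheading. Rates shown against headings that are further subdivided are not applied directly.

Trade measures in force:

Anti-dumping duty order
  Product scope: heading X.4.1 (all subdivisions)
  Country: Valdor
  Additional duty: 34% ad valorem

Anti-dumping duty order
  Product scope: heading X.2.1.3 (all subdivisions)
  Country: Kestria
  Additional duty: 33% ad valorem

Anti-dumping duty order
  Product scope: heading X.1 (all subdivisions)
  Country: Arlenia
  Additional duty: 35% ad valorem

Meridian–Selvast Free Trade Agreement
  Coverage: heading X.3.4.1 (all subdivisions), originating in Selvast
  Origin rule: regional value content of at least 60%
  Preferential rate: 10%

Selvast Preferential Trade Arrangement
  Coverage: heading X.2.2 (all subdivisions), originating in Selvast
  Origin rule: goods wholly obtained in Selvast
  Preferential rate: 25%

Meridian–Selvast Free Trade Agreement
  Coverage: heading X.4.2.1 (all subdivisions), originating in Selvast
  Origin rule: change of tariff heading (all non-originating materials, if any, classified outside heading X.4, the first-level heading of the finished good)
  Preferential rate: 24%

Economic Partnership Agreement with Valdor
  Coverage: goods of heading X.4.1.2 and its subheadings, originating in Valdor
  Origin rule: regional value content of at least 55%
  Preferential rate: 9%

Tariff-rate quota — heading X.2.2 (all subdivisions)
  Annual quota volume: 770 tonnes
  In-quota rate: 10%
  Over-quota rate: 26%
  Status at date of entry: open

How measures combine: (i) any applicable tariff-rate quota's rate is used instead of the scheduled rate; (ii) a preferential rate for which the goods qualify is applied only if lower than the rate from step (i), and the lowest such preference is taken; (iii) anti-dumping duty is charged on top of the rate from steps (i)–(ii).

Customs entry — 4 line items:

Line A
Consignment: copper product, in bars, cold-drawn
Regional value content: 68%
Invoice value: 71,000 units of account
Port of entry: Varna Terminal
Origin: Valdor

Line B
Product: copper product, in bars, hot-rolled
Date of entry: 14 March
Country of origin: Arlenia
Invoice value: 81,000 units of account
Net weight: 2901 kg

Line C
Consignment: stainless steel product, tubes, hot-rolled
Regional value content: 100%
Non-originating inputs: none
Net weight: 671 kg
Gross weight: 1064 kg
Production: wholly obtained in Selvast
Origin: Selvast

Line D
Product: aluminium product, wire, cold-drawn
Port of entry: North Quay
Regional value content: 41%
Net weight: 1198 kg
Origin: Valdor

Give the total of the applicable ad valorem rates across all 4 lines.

69%

Line A: copper → X.3; in bars → X.3.1; cold-drawn → X.3.1.3. Scheduled 36%. Valdor agreement on X.4.1.2: X.3.1.3 not covered. → 36%.
Line B: copper → X.3; in bars → X.3.1; hot-rolled → X.3.1.1. Scheduled 8%. No special measure applies. → 8%.
Line C: stainless steel → X.2; tubes → X.2.2; hot-rolled → X.2.2.2. Scheduled 27%. quota on X.2.2 open → in-quota 10%; Selvast agreement on X.3.4.1: X.2.2.2 not covered; Selvast agreement on X.2.2: wholly obtained → 25% available; Selvast agreement on X.4.2.1: X.2.2.2 not covered; preference 25% not lower than 10% → no reduction. → 10%.
Line D: aluminium → X.1; wire → X.1.1; cold-drawn → X.1.1.3. Scheduled 15%. Valdor agreement on X.4.1.2: X.1.1.3 not covered. → 15%.
Sum: 36% + 8% + 10% + 15% = 69%.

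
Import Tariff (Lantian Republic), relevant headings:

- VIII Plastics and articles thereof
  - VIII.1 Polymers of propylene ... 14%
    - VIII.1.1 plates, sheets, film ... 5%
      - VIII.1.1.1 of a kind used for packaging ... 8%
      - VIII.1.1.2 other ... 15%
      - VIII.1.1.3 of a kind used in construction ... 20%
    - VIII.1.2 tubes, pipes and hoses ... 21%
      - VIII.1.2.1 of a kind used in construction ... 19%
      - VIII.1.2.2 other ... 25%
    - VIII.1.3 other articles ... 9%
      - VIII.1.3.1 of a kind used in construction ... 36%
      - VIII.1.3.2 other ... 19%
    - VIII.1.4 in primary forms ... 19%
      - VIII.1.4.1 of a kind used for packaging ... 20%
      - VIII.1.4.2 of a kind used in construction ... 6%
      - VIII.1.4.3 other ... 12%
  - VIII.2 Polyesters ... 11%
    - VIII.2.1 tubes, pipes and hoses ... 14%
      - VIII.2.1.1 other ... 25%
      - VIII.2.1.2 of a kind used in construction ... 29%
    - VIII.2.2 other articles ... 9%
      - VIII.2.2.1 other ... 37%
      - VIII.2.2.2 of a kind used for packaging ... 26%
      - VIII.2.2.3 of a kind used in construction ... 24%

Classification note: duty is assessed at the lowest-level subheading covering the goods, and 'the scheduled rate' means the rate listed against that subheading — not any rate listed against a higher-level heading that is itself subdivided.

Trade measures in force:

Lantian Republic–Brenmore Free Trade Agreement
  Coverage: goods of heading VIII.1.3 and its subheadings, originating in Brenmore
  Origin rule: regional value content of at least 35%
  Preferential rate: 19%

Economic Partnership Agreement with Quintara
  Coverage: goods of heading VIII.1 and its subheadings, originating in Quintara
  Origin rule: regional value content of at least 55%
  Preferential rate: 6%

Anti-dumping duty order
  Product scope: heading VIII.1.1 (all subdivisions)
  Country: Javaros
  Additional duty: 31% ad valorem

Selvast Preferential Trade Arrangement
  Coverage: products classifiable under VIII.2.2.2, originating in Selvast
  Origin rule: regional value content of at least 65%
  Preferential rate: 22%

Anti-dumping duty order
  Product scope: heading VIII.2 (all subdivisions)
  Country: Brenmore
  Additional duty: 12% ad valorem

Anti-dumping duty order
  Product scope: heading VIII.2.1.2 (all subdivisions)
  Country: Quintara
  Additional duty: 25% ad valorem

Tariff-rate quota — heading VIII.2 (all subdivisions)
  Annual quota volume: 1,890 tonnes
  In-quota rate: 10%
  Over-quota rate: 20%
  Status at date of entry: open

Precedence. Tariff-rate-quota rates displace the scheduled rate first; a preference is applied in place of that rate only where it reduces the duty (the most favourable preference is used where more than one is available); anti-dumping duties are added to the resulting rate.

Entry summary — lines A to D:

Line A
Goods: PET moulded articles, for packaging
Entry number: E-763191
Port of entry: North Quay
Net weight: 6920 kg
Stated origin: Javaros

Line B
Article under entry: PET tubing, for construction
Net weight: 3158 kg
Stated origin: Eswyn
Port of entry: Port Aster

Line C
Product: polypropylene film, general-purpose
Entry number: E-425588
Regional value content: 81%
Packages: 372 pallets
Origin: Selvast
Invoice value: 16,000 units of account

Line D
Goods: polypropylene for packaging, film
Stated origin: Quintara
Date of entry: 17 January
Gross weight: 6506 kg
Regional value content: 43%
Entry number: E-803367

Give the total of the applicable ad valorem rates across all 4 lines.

43%

Line A: PET → VIII.2; moulded articles → VIII.2.2; for packaging → VIII.2.2.2. Scheduled 26%. quota on VIII.2 open → in-quota 10%. → 10%.
Line B: PET → VIII.2; tubing → VIII.2.1; for construction → VIII.2.1.2. Scheduled 29%. quota on VIII.2 open → in-quota 10%. → 10%.
Line C: polypropylene → VIII.1; film → VIII.1.1; general-purpose → VIII.1.1.2. Scheduled 15%. Selvast agreement on VIII.2.2.2: VIII.1.1.2 not covered. → 15%.
Line D: polypropylene → VIII.1; film → VIII.1.1; for packaging → VIII.1.1.1. Scheduled 8%. Quintara agreement on VIII.1: RVC < 55%. → 8%.
Sum: 10% + 10% + 15% + 8% = 43%.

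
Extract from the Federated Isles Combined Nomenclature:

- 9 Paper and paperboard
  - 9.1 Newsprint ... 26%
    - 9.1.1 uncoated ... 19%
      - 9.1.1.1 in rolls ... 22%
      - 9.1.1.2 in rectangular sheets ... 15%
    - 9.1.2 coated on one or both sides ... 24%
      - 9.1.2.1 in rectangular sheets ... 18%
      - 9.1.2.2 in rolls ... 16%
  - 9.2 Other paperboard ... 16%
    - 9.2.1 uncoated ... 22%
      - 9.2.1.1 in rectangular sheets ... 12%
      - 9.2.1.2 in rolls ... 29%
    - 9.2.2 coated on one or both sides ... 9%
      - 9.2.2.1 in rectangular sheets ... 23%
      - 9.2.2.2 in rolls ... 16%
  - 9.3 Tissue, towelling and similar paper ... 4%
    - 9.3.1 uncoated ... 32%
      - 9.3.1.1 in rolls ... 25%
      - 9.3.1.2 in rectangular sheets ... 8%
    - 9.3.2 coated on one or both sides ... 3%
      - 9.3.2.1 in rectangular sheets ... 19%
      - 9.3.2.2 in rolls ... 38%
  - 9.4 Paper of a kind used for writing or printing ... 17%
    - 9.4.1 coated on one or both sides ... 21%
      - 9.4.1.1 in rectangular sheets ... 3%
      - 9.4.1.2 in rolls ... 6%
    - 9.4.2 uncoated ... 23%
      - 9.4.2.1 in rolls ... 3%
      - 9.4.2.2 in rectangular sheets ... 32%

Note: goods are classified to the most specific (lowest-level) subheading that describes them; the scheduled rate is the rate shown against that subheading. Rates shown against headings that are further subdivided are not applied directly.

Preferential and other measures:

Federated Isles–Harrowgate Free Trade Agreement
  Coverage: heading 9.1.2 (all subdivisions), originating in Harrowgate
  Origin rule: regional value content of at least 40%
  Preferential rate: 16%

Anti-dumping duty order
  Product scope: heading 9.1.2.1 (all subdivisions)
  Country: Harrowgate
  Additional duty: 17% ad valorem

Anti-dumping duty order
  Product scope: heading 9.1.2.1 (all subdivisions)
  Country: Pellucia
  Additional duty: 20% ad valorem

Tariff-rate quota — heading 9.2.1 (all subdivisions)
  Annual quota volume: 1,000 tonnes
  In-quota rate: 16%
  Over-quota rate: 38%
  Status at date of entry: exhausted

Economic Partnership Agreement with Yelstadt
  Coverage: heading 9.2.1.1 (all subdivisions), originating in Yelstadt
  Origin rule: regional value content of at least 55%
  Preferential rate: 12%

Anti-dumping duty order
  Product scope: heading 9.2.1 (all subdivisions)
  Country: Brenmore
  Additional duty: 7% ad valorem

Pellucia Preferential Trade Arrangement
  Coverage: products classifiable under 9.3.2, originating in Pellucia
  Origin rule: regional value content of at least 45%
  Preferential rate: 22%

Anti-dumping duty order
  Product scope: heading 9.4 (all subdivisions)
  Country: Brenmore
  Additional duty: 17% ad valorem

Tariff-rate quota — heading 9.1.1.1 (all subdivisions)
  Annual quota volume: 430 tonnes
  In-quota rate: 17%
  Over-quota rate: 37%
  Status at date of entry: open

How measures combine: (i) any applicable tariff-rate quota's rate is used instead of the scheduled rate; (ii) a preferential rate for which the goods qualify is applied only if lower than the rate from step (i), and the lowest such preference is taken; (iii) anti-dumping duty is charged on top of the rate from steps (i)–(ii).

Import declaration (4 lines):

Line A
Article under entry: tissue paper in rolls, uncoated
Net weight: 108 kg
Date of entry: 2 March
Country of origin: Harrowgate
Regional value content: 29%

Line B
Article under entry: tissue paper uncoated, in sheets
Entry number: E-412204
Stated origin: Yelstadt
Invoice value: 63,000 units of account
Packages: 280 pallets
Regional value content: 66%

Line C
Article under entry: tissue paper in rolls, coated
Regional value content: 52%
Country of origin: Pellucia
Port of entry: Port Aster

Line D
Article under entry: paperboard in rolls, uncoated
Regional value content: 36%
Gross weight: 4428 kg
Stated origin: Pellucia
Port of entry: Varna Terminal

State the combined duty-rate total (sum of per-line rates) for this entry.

93%

Line A: tissue paper → 9.3; uncoated → 9.3.1; in rolls → 9.3.1.1. Scheduled 25%. Harrowgate agreement on 9.1.2: 9.3.1.1 not covered. → 25%.
Line B: tissue paper → 9.3; uncoated → 9.3.1; in sheets → 9.3.1.2. Scheduled 8%. Yelstadt agreement on 9.2.1.1: 9.3.1.2 not covered. → 8%.
Line C: tissue paper → 9.3; coated → 9.3.2; in rolls → 9.3.2.2. Scheduled 38%. Pellucia agreement on 9.3.2: RVC ≥ 45% → 22% available; preferential 22%. → 22%.
Line D: paperboard → 9.2; uncoated → 9.2.1; in rolls → 9.2.1.2. Scheduled 29%. quota on 9.2.1 exhausted → over-quota 38%; Pellucia agreement on 9.3.2: 9.2.1.2 not covered. → 38%.
Sum: 25% + 8% + 22% + 38% = 93%.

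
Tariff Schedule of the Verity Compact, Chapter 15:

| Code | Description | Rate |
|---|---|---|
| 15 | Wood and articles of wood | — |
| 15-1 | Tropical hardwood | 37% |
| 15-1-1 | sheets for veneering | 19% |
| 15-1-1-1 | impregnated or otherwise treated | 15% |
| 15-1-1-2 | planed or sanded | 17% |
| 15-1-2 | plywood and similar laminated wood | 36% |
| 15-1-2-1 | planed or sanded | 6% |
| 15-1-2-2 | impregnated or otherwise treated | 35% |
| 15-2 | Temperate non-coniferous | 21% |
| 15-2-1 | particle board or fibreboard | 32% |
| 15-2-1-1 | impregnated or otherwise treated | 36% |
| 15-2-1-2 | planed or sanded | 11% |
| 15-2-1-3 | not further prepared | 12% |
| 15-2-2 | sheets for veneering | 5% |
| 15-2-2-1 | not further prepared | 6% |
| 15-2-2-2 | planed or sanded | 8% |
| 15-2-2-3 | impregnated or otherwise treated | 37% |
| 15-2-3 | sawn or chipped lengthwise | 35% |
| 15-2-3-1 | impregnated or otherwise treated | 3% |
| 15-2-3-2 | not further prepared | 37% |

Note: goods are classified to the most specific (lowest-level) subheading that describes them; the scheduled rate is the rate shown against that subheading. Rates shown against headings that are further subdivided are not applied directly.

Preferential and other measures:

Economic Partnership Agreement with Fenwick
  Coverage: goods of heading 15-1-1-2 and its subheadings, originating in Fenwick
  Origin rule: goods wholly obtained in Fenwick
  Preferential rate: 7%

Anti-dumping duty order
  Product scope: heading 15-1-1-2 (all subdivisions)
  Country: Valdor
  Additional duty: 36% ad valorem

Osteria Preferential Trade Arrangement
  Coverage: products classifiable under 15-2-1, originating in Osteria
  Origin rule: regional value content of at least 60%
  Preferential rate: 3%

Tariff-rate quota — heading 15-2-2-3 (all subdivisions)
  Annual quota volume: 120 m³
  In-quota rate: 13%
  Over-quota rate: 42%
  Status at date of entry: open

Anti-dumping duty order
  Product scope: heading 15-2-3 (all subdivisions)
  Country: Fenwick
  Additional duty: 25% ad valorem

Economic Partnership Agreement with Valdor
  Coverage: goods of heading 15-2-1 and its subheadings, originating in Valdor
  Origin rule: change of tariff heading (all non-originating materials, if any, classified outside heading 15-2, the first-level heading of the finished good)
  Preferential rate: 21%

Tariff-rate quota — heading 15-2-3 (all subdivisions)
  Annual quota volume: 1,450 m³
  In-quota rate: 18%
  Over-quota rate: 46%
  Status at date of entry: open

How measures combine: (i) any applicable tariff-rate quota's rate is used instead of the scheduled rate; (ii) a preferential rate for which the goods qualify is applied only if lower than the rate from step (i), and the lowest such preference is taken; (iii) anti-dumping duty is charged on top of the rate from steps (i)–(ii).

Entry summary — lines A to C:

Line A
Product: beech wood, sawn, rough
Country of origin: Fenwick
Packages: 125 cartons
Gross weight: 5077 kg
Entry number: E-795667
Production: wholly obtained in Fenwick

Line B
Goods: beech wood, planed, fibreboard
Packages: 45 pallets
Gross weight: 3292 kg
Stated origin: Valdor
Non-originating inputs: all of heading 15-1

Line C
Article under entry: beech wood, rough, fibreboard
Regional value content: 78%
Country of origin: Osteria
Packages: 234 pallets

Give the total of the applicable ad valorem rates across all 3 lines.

Line A: beech → 15-2; sawn → 15-2-3; rough → 15-2-3-2. Scheduled 37%. quota on 15-2-3 open → in-quota 18%; Fenwick agreement on 15-1-1-2: 15-2-3-2 not covered; anti-dumping (Fenwick, 15-2-3): +25%; total 18% + 25% = 43%. → 43%.
Line B: beech → 15-2; fibreboard → 15-2-1; planed → 15-2-1-2. Scheduled 11%. Valdor agreement on 15-2-1: CTH met → 21% available; preference 21% not lower than 11% → no reduction. → 11%.
Line C: beech → 15-2; fibreboard → 15-2-1; rough → 15-2-1-3. Scheduled 12%. Osteria agreement on 15-2-1: RVC ≥ 60% → 3% available; preferential 3%. → 3%.
Sum: 43% + 11% + 3% = 57%.

57%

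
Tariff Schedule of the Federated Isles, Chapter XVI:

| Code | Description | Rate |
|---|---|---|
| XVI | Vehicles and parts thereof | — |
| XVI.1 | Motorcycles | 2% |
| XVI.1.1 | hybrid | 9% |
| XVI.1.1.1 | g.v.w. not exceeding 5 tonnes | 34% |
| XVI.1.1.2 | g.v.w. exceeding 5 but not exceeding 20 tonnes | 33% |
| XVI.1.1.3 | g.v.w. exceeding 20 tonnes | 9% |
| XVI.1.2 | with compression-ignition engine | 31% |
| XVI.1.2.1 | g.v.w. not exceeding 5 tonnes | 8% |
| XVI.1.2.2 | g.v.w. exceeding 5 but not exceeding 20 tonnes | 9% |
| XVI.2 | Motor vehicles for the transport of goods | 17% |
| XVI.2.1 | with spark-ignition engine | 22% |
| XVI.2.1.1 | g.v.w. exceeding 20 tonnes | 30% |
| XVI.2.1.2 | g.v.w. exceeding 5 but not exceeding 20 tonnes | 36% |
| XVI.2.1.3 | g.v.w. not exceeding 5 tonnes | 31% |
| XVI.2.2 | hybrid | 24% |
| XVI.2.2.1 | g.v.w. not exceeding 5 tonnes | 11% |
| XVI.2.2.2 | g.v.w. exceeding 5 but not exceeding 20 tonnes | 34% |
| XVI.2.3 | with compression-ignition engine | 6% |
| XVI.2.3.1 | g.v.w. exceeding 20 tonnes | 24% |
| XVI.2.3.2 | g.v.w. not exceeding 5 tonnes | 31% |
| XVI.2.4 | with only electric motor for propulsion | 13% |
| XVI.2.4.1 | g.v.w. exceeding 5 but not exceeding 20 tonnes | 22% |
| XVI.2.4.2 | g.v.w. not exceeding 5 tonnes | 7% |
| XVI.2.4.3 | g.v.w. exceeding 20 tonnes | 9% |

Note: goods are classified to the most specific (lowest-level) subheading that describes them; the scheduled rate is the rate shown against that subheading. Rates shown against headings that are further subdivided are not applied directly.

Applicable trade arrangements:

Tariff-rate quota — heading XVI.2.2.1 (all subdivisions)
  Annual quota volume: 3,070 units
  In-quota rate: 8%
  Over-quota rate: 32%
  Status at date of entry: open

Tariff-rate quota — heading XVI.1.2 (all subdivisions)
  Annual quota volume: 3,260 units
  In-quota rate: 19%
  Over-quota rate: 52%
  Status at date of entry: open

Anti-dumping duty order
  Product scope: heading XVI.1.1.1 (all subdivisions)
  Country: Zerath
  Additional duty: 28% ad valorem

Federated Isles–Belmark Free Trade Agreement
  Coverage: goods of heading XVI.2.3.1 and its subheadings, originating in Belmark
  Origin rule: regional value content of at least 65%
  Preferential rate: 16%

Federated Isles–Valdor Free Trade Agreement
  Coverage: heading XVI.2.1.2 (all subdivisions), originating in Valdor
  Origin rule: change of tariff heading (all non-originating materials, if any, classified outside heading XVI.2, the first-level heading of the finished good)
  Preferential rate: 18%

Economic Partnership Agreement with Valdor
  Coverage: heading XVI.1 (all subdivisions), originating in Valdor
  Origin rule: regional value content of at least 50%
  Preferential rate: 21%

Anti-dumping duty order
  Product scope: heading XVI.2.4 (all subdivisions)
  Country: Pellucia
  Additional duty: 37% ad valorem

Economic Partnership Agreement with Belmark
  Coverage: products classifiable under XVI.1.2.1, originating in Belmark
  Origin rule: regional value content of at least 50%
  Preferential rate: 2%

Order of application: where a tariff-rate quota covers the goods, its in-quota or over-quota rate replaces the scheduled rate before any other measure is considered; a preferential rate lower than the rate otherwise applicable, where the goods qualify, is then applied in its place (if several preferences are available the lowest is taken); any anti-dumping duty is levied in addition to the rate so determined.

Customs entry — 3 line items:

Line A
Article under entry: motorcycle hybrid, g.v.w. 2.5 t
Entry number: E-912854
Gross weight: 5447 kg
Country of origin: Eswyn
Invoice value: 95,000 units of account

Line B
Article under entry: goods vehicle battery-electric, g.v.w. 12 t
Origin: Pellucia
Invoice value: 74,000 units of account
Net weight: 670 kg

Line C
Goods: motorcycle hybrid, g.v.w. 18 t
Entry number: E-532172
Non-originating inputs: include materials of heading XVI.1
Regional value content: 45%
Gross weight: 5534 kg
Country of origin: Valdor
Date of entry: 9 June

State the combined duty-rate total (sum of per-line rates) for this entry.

Line A: motorcycle → XVI.1; hybrid → XVI.1.1; g.v.w. 2.5 t → XVI.1.1.1. Scheduled 34%. No special measure applies. → 34%.
Line B: goods vehicle → XVI.2; battery-electric → XVI.2.4; g.v.w. 12 t → XVI.2.4.1. Scheduled 22%. anti-dumping (Pellucia, XVI.2.4): +37%; total 22% + 37% = 59%. → 59%.
Line C: motorcycle → XVI.1; hybrid → XVI.1.1; g.v.w. 18 t → XVI.1.1.2. Scheduled 33%. Valdor agreement on XVI.2.1.2: XVI.1.1.2 not covered; Valdor agreement on XVI.1: RVC < 50%. → 33%.
Sum: 34% + 59% + 33% = 126%.

126%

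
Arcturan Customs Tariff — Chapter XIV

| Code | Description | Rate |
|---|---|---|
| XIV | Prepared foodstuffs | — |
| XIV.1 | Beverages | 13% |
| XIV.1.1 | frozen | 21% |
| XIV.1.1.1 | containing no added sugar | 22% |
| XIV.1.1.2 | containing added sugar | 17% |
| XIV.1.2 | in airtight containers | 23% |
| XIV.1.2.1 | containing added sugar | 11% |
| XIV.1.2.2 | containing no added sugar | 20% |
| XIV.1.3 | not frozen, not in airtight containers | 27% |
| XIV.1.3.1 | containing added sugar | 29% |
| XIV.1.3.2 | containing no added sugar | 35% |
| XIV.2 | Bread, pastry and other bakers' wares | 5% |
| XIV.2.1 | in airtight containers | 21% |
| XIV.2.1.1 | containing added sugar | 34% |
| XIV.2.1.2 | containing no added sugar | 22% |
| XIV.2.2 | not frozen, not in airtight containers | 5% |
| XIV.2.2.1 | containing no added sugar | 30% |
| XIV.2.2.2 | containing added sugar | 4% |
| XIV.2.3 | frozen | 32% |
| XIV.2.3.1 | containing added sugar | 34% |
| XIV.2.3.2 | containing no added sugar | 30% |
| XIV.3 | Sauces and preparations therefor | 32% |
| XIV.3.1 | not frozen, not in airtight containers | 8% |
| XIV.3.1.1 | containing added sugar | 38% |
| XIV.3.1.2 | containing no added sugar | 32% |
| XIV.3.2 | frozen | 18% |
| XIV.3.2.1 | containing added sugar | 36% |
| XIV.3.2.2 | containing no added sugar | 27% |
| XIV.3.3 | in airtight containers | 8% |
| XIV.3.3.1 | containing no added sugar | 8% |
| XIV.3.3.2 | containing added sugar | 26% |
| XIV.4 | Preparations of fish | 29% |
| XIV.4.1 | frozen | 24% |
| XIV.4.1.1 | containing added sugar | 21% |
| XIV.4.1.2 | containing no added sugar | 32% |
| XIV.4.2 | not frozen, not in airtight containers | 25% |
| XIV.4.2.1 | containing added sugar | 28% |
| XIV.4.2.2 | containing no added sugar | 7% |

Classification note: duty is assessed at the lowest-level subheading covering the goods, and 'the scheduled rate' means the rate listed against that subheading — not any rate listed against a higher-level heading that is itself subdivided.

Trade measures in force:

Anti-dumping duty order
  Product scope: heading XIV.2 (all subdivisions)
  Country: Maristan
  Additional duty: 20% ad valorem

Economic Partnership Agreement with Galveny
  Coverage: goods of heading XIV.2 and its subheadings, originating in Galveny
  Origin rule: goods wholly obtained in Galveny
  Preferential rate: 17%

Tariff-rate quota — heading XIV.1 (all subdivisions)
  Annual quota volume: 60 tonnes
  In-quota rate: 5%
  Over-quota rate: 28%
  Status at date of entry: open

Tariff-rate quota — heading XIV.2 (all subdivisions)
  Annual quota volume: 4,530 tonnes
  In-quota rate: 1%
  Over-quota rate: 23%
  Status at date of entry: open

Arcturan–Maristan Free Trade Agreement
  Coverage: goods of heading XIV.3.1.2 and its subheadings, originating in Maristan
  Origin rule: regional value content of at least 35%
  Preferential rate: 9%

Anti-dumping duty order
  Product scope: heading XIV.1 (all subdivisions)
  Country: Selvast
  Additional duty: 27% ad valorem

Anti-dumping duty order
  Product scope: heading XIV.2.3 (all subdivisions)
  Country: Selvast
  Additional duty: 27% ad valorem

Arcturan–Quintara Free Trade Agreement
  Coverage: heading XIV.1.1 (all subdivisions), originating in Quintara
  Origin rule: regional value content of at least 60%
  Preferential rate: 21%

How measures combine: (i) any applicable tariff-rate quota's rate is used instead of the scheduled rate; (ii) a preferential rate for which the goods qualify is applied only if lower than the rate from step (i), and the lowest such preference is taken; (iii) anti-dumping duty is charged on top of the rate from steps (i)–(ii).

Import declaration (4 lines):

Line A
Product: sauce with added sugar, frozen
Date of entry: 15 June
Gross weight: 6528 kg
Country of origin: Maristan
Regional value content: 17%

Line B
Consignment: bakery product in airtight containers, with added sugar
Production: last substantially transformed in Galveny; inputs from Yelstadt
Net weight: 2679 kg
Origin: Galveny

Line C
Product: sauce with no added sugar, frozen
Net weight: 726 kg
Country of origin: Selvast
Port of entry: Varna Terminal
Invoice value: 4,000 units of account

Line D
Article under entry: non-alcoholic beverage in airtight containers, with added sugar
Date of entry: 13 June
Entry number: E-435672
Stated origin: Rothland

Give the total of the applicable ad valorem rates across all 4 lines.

69%

Line A: sauce → XIV.3; frozen → XIV.3.2; with added sugar → XIV.3.2.1. Scheduled 36%. Maristan agreement on XIV.3.1.2: XIV.3.2.1 not covered. → 36%.
Line B: bakery product → XIV.2; in airtight containers → XIV.2.1; with added sugar → XIV.2.1.1. Scheduled 34%. quota on XIV.2 open → in-quota 1%; Galveny agreement on XIV.2: not wholly obtained. → 1%.
Line C: sauce → XIV.3; frozen → XIV.3.2; with no added sugar → XIV.3.2.2. Scheduled 27%. No special measure applies. → 27%.
Line D: non-alcoholic beverage → XIV.1; in airtight containers → XIV.1.2; with added sugar → XIV.1.2.1. Scheduled 11%. quota on XIV.1 open → in-quota 5%. → 5%.
Sum: 36% + 1% + 27% + 5% = 69%.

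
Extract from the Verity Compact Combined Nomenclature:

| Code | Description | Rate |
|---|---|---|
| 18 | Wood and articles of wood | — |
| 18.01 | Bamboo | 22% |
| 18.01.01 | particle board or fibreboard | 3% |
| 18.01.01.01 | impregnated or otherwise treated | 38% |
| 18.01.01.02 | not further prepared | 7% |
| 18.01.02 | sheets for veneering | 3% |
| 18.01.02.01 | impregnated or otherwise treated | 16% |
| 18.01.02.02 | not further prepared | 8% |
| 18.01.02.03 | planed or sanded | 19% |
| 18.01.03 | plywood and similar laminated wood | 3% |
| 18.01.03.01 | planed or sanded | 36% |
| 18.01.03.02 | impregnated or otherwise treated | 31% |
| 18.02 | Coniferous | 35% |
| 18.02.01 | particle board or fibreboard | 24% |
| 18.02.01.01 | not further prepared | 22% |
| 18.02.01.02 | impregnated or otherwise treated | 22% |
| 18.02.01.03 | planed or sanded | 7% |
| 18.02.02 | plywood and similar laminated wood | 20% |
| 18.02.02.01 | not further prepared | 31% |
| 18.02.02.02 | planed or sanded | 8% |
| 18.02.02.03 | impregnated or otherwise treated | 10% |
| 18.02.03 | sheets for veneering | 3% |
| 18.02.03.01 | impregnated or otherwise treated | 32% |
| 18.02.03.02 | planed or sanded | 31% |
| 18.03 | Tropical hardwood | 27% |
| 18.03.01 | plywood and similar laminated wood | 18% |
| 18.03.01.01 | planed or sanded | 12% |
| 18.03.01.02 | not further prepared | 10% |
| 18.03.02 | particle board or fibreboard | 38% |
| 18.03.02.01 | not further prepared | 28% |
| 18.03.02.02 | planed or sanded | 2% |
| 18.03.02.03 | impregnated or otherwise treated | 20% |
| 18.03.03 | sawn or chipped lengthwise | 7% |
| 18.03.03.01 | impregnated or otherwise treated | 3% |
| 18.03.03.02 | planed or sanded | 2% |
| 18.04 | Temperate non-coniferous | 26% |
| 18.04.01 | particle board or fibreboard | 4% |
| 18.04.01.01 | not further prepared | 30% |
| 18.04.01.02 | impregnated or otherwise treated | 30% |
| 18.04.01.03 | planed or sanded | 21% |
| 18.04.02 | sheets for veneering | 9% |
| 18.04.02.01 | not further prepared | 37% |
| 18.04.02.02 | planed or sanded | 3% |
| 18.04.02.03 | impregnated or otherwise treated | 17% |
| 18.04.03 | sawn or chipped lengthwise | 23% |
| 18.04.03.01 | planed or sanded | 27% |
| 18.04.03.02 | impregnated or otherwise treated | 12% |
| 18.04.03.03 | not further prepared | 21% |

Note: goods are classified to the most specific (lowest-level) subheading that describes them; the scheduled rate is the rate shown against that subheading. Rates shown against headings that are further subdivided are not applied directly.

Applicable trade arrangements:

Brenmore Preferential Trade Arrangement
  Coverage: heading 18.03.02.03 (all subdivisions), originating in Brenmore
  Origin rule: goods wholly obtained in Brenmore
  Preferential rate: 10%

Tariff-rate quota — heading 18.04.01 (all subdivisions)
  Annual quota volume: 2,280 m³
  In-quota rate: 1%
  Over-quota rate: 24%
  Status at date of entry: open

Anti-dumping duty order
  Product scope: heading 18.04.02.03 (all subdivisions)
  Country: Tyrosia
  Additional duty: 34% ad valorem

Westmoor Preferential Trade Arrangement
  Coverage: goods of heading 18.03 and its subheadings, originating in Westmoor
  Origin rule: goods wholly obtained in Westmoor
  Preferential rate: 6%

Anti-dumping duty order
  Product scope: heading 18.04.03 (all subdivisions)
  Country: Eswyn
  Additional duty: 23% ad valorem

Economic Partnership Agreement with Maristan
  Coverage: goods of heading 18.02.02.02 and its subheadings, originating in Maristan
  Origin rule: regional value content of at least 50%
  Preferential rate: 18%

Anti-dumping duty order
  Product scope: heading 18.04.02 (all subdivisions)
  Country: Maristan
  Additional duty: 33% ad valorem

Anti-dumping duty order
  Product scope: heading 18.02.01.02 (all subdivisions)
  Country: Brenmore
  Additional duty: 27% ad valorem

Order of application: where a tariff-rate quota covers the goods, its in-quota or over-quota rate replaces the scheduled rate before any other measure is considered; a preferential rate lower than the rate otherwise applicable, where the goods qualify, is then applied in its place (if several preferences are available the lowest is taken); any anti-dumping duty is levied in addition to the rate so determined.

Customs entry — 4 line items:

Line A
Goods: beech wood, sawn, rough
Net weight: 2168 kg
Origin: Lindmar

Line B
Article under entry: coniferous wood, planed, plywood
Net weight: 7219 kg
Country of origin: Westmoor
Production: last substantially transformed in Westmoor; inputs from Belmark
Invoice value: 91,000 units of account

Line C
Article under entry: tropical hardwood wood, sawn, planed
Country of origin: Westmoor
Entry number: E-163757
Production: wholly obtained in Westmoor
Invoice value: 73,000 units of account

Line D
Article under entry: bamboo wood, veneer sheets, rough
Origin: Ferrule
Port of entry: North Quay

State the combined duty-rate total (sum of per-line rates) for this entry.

Line A: beech → 18.04; sawn → 18.04.03; rough → 18.04.03.03. Scheduled 21%. No special measure applies. → 21%.
Line B: coniferous → 18.02; plywood → 18.02.02; planed → 18.02.02.02. Scheduled 8%. Westmoor agreement on 18.03: 18.02.02.02 not covered. → 8%.
Line C: tropical hardwood → 18.03; sawn → 18.03.03; planed → 18.03.03.02. Scheduled 2%. Westmoor agreement on 18.03: wholly obtained → 6% available; preference 6% not lower than 2% → no reduction. → 2%.
Line D: bamboo → 18.01; veneer sheets → 18.01.02; rough → 18.01.02.02. Scheduled 8%. No special measure applies. → 8%.
Sum: 21% + 8% + 2% + 8% = 39%.

39%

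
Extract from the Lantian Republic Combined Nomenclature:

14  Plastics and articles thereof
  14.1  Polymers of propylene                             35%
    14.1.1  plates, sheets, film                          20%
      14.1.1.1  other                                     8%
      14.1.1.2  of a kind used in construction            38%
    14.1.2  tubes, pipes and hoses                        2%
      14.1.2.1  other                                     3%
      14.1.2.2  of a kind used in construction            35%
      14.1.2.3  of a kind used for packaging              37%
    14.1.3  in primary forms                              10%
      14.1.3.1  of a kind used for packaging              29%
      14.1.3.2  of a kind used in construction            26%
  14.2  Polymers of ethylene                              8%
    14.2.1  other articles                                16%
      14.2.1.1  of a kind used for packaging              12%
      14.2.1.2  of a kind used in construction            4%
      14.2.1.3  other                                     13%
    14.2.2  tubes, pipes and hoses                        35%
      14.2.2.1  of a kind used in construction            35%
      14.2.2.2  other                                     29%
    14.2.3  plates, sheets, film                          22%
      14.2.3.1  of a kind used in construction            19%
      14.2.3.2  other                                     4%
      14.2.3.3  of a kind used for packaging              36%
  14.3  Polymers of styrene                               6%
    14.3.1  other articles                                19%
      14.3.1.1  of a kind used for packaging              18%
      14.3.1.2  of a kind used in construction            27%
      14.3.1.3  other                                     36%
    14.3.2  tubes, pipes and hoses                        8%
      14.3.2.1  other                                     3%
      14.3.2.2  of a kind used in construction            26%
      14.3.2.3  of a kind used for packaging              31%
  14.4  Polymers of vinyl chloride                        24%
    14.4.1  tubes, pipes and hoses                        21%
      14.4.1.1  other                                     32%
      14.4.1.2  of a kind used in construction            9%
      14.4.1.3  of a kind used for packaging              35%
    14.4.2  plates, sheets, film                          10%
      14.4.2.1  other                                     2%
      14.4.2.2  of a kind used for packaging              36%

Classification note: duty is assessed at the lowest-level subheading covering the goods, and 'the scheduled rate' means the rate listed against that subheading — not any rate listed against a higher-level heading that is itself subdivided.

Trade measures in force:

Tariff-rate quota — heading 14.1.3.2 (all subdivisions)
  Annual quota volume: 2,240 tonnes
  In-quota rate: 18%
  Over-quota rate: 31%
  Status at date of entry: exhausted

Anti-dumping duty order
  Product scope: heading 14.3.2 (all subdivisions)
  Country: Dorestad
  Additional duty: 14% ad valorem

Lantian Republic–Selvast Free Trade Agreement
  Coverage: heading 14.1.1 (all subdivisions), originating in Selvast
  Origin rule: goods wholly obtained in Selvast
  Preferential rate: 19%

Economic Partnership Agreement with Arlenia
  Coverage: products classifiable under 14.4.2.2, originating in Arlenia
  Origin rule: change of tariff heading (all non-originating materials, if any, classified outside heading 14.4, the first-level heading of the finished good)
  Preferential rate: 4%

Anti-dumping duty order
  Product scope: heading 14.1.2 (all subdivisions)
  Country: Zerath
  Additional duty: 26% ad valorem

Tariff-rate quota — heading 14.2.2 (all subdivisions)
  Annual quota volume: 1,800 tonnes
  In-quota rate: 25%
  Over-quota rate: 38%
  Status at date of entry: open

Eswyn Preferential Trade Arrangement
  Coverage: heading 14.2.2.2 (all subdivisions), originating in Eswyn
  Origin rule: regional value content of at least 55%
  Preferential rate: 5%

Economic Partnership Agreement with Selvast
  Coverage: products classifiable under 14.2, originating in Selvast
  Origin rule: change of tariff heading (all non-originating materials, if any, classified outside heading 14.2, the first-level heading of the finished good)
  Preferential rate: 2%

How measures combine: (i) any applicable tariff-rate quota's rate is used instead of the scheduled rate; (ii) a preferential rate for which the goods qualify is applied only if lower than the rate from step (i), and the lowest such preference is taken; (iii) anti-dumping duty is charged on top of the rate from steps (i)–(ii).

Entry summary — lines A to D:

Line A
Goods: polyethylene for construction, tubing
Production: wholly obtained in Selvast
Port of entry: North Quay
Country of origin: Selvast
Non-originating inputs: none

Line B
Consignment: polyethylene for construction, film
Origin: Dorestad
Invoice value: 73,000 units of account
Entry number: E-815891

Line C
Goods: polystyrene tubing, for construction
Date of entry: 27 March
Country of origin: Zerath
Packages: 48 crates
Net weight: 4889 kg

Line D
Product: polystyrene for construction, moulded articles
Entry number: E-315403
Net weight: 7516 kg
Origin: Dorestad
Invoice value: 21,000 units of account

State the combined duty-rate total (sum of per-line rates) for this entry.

Line A: polyethylene → 14.2; tubing → 14.2.2; for construction → 14.2.2.1. Scheduled 35%. quota on 14.2.2 open → in-quota 25%; Selvast agreement on 14.1.1: 14.2.2.1 not covered; Selvast agreement on 14.2: CTH met → 2% available; preferential 2%. → 2%.
Line B: polyethylene → 14.2; film → 14.2.3; for construction → 14.2.3.1. Scheduled 19%. No special measure applies. → 19%.
Line C: polystyrene → 14.3; tubing → 14.3.2; for construction → 14.3.2.2. Scheduled 26%. No special measure applies. → 26%.
Line D: polystyrene → 14.3; moulded articles → 14.3.1; for construction → 14.3.1.2. Scheduled 27%. No special measure applies. → 27%.
Sum: 2% + 19% + 26% + 27% = 74%.

74%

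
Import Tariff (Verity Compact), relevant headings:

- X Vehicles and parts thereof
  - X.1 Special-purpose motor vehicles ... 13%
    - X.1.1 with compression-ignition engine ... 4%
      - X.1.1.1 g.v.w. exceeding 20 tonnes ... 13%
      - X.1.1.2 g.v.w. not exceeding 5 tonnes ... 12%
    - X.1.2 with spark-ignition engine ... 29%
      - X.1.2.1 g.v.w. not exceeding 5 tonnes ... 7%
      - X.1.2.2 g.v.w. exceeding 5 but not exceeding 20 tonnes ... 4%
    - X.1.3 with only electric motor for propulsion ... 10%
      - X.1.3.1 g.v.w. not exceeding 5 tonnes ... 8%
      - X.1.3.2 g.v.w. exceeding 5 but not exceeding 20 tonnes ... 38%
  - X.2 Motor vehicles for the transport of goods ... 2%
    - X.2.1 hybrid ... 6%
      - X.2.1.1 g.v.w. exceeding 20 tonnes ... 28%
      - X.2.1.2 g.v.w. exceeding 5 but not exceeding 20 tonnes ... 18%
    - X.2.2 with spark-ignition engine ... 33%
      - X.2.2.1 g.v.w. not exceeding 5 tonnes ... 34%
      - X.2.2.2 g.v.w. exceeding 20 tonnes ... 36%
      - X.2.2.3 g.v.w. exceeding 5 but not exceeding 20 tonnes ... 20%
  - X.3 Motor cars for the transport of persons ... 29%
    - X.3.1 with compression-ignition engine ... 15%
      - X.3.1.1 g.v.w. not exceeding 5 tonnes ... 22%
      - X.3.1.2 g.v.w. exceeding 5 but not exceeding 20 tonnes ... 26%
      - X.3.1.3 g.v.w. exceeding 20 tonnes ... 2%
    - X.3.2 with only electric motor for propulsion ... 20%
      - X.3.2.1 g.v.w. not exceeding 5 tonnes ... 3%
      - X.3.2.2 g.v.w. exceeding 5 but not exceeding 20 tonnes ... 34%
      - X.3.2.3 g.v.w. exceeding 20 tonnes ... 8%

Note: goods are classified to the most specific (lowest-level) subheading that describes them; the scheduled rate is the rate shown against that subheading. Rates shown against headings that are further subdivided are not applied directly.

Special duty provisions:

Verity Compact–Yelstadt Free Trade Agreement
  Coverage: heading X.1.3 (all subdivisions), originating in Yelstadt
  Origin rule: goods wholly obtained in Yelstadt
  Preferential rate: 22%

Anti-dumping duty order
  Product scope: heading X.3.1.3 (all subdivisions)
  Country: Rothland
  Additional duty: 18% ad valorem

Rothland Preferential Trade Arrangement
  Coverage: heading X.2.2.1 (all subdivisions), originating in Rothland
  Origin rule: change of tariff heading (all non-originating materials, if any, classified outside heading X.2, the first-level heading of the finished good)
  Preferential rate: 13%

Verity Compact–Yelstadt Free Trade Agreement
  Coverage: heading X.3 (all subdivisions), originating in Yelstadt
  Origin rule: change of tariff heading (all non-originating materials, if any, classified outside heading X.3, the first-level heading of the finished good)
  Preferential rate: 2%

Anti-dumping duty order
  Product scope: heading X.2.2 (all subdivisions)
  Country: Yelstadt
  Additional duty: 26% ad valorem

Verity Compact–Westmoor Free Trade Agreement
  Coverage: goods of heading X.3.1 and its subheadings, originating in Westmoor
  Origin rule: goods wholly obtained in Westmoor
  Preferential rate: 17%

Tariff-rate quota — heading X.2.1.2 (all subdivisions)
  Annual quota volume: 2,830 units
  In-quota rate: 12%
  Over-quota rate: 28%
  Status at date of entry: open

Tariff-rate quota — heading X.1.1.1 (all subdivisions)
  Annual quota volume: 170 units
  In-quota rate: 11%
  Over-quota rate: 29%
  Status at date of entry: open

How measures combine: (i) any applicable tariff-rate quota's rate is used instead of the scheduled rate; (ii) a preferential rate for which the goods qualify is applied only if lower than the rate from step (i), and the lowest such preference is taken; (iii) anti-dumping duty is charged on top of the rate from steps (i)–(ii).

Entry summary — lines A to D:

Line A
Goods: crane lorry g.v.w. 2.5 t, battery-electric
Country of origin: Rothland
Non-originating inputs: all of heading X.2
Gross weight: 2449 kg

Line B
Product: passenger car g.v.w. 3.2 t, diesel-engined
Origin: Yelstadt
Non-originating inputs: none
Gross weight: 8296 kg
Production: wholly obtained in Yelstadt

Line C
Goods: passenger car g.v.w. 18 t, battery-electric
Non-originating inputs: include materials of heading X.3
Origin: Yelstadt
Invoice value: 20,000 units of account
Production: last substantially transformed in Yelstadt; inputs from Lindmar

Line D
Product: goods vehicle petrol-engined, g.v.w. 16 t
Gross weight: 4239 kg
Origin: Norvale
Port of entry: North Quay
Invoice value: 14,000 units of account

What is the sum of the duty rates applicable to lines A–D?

Line A: crane lorry → X.1; battery-electric → X.1.3; g.v.w. 2.5 t → X.1.3.1. Scheduled 8%. Rothland agreement on X.2.2.1: X.1.3.1 not covered. → 8%.
Line B: passenger car → X.3; diesel-engined → X.3.1; g.v.w. 3.2 t → X.3.1.1. Scheduled 22%. Yelstadt agreement on X.1.3: X.3.1.1 not covered; Yelstadt agreement on X.3: CTH met → 2% available; preferential 2%. → 2%.
Line C: passenger car → X.3; battery-electric → X.3.2; g.v.w. 18 t → X.3.2.2. Scheduled 34%. Yelstadt agreement on X.1.3: X.3.2.2 not covered; Yelstadt agreement on X.3: CTH not met. → 34%.
Line D: goods vehicle → X.2; petrol-engined → X.2.2; g.v.w. 16 t → X.2.2.3. Scheduled 20%. No special measure applies. → 20%.
Sum: 8% + 2% + 34% + 20% = 64%.

64%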